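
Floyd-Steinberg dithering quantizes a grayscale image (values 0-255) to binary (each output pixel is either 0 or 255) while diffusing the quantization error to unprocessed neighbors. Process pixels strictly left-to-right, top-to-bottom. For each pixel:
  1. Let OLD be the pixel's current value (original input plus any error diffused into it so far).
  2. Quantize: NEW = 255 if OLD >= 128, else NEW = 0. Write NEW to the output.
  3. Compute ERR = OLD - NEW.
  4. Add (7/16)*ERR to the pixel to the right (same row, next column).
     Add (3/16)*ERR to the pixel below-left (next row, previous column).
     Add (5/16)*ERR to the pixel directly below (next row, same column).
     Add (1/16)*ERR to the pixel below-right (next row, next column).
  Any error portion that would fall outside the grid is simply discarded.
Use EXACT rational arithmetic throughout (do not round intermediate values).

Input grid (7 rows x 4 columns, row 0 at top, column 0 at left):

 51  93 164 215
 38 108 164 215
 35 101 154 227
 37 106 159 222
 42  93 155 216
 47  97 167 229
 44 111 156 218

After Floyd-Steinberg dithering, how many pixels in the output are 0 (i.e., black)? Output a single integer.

(0,0): OLD=51 → NEW=0, ERR=51
(0,1): OLD=1845/16 → NEW=0, ERR=1845/16
(0,2): OLD=54899/256 → NEW=255, ERR=-10381/256
(0,3): OLD=807973/4096 → NEW=255, ERR=-236507/4096
(1,0): OLD=19343/256 → NEW=0, ERR=19343/256
(1,1): OLD=353641/2048 → NEW=255, ERR=-168599/2048
(1,2): OLD=7319837/65536 → NEW=0, ERR=7319837/65536
(1,3): OLD=255104603/1048576 → NEW=255, ERR=-12282277/1048576
(2,0): OLD=1414803/32768 → NEW=0, ERR=1414803/32768
(2,1): OLD=125648897/1048576 → NEW=0, ERR=125648897/1048576
(2,2): OLD=490706373/2097152 → NEW=255, ERR=-44067387/2097152
(2,3): OLD=7419796369/33554432 → NEW=255, ERR=-1136583791/33554432
(3,0): OLD=1224072163/16777216 → NEW=0, ERR=1224072163/16777216
(3,1): OLD=46741337085/268435456 → NEW=255, ERR=-21709704195/268435456
(3,2): OLD=507616849667/4294967296 → NEW=0, ERR=507616849667/4294967296
(3,3): OLD=17991378148245/68719476736 → NEW=255, ERR=467911580565/68719476736
(4,0): OLD=213185286887/4294967296 → NEW=0, ERR=213185286887/4294967296
(4,1): OLD=3991322515893/34359738368 → NEW=0, ERR=3991322515893/34359738368
(4,2): OLD=262758215968917/1099511627776 → NEW=255, ERR=-17617249113963/1099511627776
(4,3): OLD=3843974281756067/17592186044416 → NEW=255, ERR=-642033159570013/17592186044416
(5,0): OLD=46339902275895/549755813888 → NEW=0, ERR=46339902275895/549755813888
(5,1): OLD=2995535966814945/17592186044416 → NEW=255, ERR=-1490471474511135/17592186044416
(5,2): OLD=1102534328419117/8796093022208 → NEW=0, ERR=1102534328419117/8796093022208
(5,3): OLD=76401208480934389/281474976710656 → NEW=255, ERR=4625089419717109/281474976710656
(6,0): OLD=15327868915878659/281474976710656 → NEW=0, ERR=15327868915878659/281474976710656
(6,1): OLD=617526248581878341/4503599627370496 → NEW=255, ERR=-530891656397598139/4503599627370496
(6,2): OLD=10187674550558081235/72057594037927936 → NEW=255, ERR=-8187011929113542445/72057594037927936
(6,3): OLD=208979880176145149637/1152921504606846976 → NEW=255, ERR=-85015103498600829243/1152921504606846976
Output grid:
  Row 0: ..##  (2 black, running=2)
  Row 1: .#.#  (2 black, running=4)
  Row 2: ..##  (2 black, running=6)
  Row 3: .#.#  (2 black, running=8)
  Row 4: ..##  (2 black, running=10)
  Row 5: .#.#  (2 black, running=12)
  Row 6: .###  (1 black, running=13)

Answer: 13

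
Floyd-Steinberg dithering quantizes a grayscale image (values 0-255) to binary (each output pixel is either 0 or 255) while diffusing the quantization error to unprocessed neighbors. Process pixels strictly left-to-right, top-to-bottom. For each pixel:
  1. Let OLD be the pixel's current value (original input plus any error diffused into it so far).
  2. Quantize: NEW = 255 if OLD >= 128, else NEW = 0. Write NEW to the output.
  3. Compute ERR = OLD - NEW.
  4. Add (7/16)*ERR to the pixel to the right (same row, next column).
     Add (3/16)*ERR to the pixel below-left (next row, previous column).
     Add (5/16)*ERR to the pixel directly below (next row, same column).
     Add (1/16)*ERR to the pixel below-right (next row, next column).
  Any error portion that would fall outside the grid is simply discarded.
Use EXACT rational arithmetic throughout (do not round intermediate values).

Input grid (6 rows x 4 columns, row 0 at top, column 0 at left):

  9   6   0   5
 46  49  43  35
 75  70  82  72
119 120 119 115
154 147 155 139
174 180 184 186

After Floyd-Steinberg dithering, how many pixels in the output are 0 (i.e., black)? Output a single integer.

(0,0): OLD=9 → NEW=0, ERR=9
(0,1): OLD=159/16 → NEW=0, ERR=159/16
(0,2): OLD=1113/256 → NEW=0, ERR=1113/256
(0,3): OLD=28271/4096 → NEW=0, ERR=28271/4096
(1,0): OLD=12973/256 → NEW=0, ERR=12973/256
(1,1): OLD=154939/2048 → NEW=0, ERR=154939/2048
(1,2): OLD=5201751/65536 → NEW=0, ERR=5201751/65536
(1,3): OLD=75659025/1048576 → NEW=0, ERR=75659025/1048576
(2,0): OLD=3441337/32768 → NEW=0, ERR=3441337/32768
(2,1): OLD=165295619/1048576 → NEW=255, ERR=-102091261/1048576
(2,2): OLD=172942351/2097152 → NEW=0, ERR=172942351/2097152
(2,3): OLD=4549561843/33554432 → NEW=255, ERR=-4006818317/33554432
(3,0): OLD=2240828841/16777216 → NEW=255, ERR=-2037361239/16777216
(3,1): OLD=15696006135/268435456 → NEW=0, ERR=15696006135/268435456
(3,2): OLD=609357253385/4294967296 → NEW=255, ERR=-485859407095/4294967296
(3,3): OLD=2291546186943/68719476736 → NEW=0, ERR=2291546186943/68719476736
(4,0): OLD=545524082869/4294967296 → NEW=0, ERR=545524082869/4294967296
(4,1): OLD=6598484726303/34359738368 → NEW=255, ERR=-2163248557537/34359738368
(4,2): OLD=112162886063551/1099511627776 → NEW=0, ERR=112162886063551/1099511627776
(4,3): OLD=3289397749357801/17592186044416 → NEW=255, ERR=-1196609691968279/17592186044416
(5,0): OLD=110988729258661/549755813888 → NEW=255, ERR=-29199003282779/549755813888
(5,1): OLD=2887830496235171/17592186044416 → NEW=255, ERR=-1598176945090909/17592186044416
(5,2): OLD=1402492988963895/8796093022208 → NEW=255, ERR=-840510731699145/8796093022208
(5,3): OLD=36398753141569407/281474976710656 → NEW=255, ERR=-35377365919647873/281474976710656
Output grid:
  Row 0: ....  (4 black, running=4)
  Row 1: ....  (4 black, running=8)
  Row 2: .#.#  (2 black, running=10)
  Row 3: #.#.  (2 black, running=12)
  Row 4: .#.#  (2 black, running=14)
  Row 5: ####  (0 black, running=14)

Answer: 14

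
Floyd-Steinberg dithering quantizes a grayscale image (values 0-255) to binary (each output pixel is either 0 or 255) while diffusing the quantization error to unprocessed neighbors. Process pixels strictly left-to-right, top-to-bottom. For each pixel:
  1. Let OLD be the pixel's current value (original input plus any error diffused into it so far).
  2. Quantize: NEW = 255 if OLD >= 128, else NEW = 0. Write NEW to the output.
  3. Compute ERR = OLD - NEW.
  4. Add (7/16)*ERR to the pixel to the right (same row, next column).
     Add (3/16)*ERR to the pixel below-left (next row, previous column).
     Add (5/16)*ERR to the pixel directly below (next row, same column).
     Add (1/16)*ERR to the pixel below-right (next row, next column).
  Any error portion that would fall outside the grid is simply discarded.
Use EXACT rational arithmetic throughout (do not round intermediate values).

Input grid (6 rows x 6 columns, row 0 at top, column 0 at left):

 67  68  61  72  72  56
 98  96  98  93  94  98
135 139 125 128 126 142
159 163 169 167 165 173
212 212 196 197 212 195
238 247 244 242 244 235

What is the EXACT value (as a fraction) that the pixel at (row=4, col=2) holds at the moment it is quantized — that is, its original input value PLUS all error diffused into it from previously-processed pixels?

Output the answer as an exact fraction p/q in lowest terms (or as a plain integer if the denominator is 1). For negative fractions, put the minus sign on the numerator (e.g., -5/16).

(0,0): OLD=67 → NEW=0, ERR=67
(0,1): OLD=1557/16 → NEW=0, ERR=1557/16
(0,2): OLD=26515/256 → NEW=0, ERR=26515/256
(0,3): OLD=480517/4096 → NEW=0, ERR=480517/4096
(0,4): OLD=8082211/65536 → NEW=0, ERR=8082211/65536
(0,5): OLD=115295733/1048576 → NEW=0, ERR=115295733/1048576
(1,0): OLD=35119/256 → NEW=255, ERR=-30161/256
(1,1): OLD=201673/2048 → NEW=0, ERR=201673/2048
(1,2): OLD=13207293/65536 → NEW=255, ERR=-3504387/65536
(1,3): OLD=35615673/262144 → NEW=255, ERR=-31231047/262144
(1,4): OLD=1818065419/16777216 → NEW=0, ERR=1818065419/16777216
(1,5): OLD=50325837277/268435456 → NEW=255, ERR=-18125204003/268435456
(2,0): OLD=3822259/32768 → NEW=0, ERR=3822259/32768
(2,1): OLD=213296993/1048576 → NEW=255, ERR=-54089887/1048576
(2,2): OLD=1166655843/16777216 → NEW=0, ERR=1166655843/16777216
(2,3): OLD=18544733707/134217728 → NEW=255, ERR=-15680786933/134217728
(2,4): OLD=380723891617/4294967296 → NEW=0, ERR=380723891617/4294967296
(2,5): OLD=11438641364855/68719476736 → NEW=255, ERR=-6084825202825/68719476736
(3,0): OLD=3116869123/16777216 → NEW=255, ERR=-1161320957/16777216
(3,1): OLD=18377752903/134217728 → NEW=255, ERR=-15847767737/134217728
(3,2): OLD=122345364869/1073741824 → NEW=0, ERR=122345364869/1073741824
(3,3): OLD=13833732492623/68719476736 → NEW=255, ERR=-3689734075057/68719476736
(3,4): OLD=79883076434415/549755813888 → NEW=255, ERR=-60304656107025/549755813888
(3,5): OLD=904931150106785/8796093022208 → NEW=0, ERR=904931150106785/8796093022208
(4,0): OLD=361270391885/2147483648 → NEW=255, ERR=-186337938355/2147483648
(4,1): OLD=5297500653289/34359738368 → NEW=255, ERR=-3464232630551/34359738368
(4,2): OLD=186972279667947/1099511627776 → NEW=255, ERR=-93403185414933/1099511627776
Target (4,2): original=196, with diffused error = 186972279667947/1099511627776

Answer: 186972279667947/1099511627776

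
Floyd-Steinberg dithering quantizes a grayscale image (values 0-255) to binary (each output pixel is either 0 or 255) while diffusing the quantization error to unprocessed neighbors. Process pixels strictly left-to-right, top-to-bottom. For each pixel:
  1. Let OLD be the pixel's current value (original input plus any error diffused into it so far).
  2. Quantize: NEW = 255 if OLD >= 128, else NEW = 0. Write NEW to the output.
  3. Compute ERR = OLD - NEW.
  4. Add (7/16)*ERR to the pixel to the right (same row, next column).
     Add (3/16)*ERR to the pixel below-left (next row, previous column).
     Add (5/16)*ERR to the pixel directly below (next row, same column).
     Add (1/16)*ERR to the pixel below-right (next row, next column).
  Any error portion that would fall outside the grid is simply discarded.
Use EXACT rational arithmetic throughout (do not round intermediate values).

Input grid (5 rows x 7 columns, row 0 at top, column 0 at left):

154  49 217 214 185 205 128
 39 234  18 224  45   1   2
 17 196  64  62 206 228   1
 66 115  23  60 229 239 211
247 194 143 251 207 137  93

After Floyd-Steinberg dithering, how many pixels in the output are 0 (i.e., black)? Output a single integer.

(0,0): OLD=154 → NEW=255, ERR=-101
(0,1): OLD=77/16 → NEW=0, ERR=77/16
(0,2): OLD=56091/256 → NEW=255, ERR=-9189/256
(0,3): OLD=812221/4096 → NEW=255, ERR=-232259/4096
(0,4): OLD=10498347/65536 → NEW=255, ERR=-6213333/65536
(0,5): OLD=171464749/1048576 → NEW=255, ERR=-95922131/1048576
(0,6): OLD=1476028731/16777216 → NEW=0, ERR=1476028731/16777216
(1,0): OLD=2135/256 → NEW=0, ERR=2135/256
(1,1): OLD=463073/2048 → NEW=255, ERR=-59167/2048
(1,2): OLD=-1060875/65536 → NEW=0, ERR=-1060875/65536
(1,3): OLD=46970449/262144 → NEW=255, ERR=-19876271/262144
(1,4): OLD=-645852205/16777216 → NEW=0, ERR=-645852205/16777216
(1,5): OLD=-4544413757/134217728 → NEW=0, ERR=-4544413757/134217728
(1,6): OLD=19247187469/2147483648 → NEW=0, ERR=19247187469/2147483648
(2,0): OLD=464955/32768 → NEW=0, ERR=464955/32768
(2,1): OLD=199927481/1048576 → NEW=255, ERR=-67459399/1048576
(2,2): OLD=247847275/16777216 → NEW=0, ERR=247847275/16777216
(2,3): OLD=4904190931/134217728 → NEW=0, ERR=4904190931/134217728
(2,4): OLD=213533493891/1073741824 → NEW=255, ERR=-60270671229/1073741824
(2,5): OLD=6601750330305/34359738368 → NEW=255, ERR=-2159982953535/34359738368
(2,6): OLD=-14193719785129/549755813888 → NEW=0, ERR=-14193719785129/549755813888
(3,0): OLD=979310859/16777216 → NEW=0, ERR=979310859/16777216
(3,1): OLD=16655050159/134217728 → NEW=0, ERR=16655050159/134217728
(3,2): OLD=90984567869/1073741824 → NEW=0, ERR=90984567869/1073741824
(3,3): OLD=424725493819/4294967296 → NEW=0, ERR=424725493819/4294967296
(3,4): OLD=134810925655307/549755813888 → NEW=255, ERR=-5376806886133/549755813888
(3,5): OLD=909195102398673/4398046511104 → NEW=255, ERR=-212306757932847/4398046511104
(3,6): OLD=12517431106499535/70368744177664 → NEW=255, ERR=-5426598658804785/70368744177664
(4,0): OLD=619566045893/2147483648 → NEW=255, ERR=71957715653/2147483648
(4,1): OLD=9173156462849/34359738368 → NEW=255, ERR=411423179009/34359738368
(4,2): OLD=110509679190447/549755813888 → NEW=255, ERR=-29678053350993/549755813888
(4,3): OLD=1151175484625973/4398046511104 → NEW=255, ERR=29673624294453/4398046511104
(4,4): OLD=7178485885632207/35184372088832 → NEW=255, ERR=-1793528997019953/35184372088832
(4,5): OLD=95186313386693007/1125899906842624 → NEW=0, ERR=95186313386693007/1125899906842624
(4,6): OLD=1853164832353483929/18014398509481984 → NEW=0, ERR=1853164832353483929/18014398509481984
Output grid:
  Row 0: #.####.  (2 black, running=2)
  Row 1: .#.#...  (5 black, running=7)
  Row 2: .#..##.  (4 black, running=11)
  Row 3: ....###  (4 black, running=15)
  Row 4: #####..  (2 black, running=17)

Answer: 17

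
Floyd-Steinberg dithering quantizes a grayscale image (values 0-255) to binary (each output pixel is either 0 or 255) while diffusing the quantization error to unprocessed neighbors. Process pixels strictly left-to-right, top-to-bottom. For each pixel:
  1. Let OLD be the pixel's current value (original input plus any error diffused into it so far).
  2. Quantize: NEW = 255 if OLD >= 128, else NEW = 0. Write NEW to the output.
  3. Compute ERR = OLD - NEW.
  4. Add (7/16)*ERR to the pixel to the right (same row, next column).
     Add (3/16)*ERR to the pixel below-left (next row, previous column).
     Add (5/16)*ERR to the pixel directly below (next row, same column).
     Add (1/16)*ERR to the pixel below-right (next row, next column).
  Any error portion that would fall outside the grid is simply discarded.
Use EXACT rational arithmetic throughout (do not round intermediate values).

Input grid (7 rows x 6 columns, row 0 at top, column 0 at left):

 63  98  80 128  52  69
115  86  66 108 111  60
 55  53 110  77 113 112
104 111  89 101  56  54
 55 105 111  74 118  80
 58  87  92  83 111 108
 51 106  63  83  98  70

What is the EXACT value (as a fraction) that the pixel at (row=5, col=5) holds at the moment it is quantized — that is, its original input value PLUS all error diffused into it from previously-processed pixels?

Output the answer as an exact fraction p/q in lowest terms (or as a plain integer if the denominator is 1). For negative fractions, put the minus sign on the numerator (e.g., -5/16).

(0,0): OLD=63 → NEW=0, ERR=63
(0,1): OLD=2009/16 → NEW=0, ERR=2009/16
(0,2): OLD=34543/256 → NEW=255, ERR=-30737/256
(0,3): OLD=309129/4096 → NEW=0, ERR=309129/4096
(0,4): OLD=5571775/65536 → NEW=0, ERR=5571775/65536
(0,5): OLD=111354169/1048576 → NEW=0, ERR=111354169/1048576
(1,0): OLD=40507/256 → NEW=255, ERR=-24773/256
(1,1): OLD=131741/2048 → NEW=0, ERR=131741/2048
(1,2): OLD=5152481/65536 → NEW=0, ERR=5152481/65536
(1,3): OLD=45722637/262144 → NEW=255, ERR=-21124083/262144
(1,4): OLD=2129738183/16777216 → NEW=0, ERR=2129738183/16777216
(1,5): OLD=41349002561/268435456 → NEW=255, ERR=-27102038719/268435456
(2,0): OLD=1206543/32768 → NEW=0, ERR=1206543/32768
(2,1): OLD=102660245/1048576 → NEW=0, ERR=102660245/1048576
(2,2): OLD=2790276351/16777216 → NEW=255, ERR=-1487913729/16777216
(2,3): OLD=5601338567/134217728 → NEW=0, ERR=5601338567/134217728
(2,4): OLD=631191921877/4294967296 → NEW=255, ERR=-464024738603/4294967296
(2,5): OLD=2825458101539/68719476736 → NEW=0, ERR=2825458101539/68719476736
(3,0): OLD=2245858079/16777216 → NEW=255, ERR=-2032332001/16777216
(3,1): OLD=9968420019/134217728 → NEW=0, ERR=9968420019/134217728
(3,2): OLD=115666481353/1073741824 → NEW=0, ERR=115666481353/1073741824
(3,3): OLD=9302562668507/68719476736 → NEW=255, ERR=-8220903899173/68719476736
(3,4): OLD=-10875697788037/549755813888 → NEW=0, ERR=-10875697788037/549755813888
(3,5): OLD=452482296203349/8796093022208 → NEW=0, ERR=452482296203349/8796093022208
(4,0): OLD=66723580657/2147483648 → NEW=0, ERR=66723580657/2147483648
(4,1): OLD=5306171586749/34359738368 → NEW=255, ERR=-3455561697091/34359738368
(4,2): OLD=91122320309031/1099511627776 → NEW=0, ERR=91122320309031/1099511627776
(4,3): OLD=1335193987693411/17592186044416 → NEW=0, ERR=1335193987693411/17592186044416
(4,4): OLD=41430635898657171/281474976710656 → NEW=255, ERR=-30345483162560109/281474976710656
(4,5): OLD=214698398176779813/4503599627370496 → NEW=0, ERR=214698398176779813/4503599627370496
(5,0): OLD=26857038566791/549755813888 → NEW=0, ERR=26857038566791/549755813888
(5,1): OLD=1661158288488183/17592186044416 → NEW=0, ERR=1661158288488183/17592186044416
(5,2): OLD=23524962937844877/140737488355328 → NEW=255, ERR=-12363096592763763/140737488355328
(5,3): OLD=239821800299962975/4503599627370496 → NEW=0, ERR=239821800299962975/4503599627370496
(5,4): OLD=1029426467835598207/9007199254740992 → NEW=0, ERR=1029426467835598207/9007199254740992
(5,5): OLD=23946354107607496267/144115188075855872 → NEW=255, ERR=-12803018851735751093/144115188075855872
Target (5,5): original=108, with diffused error = 23946354107607496267/144115188075855872

Answer: 23946354107607496267/144115188075855872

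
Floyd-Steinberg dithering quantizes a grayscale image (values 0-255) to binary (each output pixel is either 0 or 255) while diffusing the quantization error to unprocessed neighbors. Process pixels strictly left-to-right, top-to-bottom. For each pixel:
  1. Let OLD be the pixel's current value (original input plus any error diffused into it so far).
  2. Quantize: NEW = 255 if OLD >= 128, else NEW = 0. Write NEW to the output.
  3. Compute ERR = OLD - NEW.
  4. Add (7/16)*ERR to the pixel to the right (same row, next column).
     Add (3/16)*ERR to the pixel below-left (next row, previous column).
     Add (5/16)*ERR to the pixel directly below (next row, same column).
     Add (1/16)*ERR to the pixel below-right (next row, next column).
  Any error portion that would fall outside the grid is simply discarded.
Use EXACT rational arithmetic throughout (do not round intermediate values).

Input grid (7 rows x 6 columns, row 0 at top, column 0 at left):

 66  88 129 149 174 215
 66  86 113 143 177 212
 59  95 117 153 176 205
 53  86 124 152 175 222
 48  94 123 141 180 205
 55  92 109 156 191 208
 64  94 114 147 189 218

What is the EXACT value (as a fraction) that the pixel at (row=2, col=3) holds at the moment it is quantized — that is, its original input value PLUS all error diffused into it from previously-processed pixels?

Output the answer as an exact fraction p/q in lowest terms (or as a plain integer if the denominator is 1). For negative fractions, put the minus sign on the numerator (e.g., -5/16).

Answer: 5803610041/67108864

Derivation:
(0,0): OLD=66 → NEW=0, ERR=66
(0,1): OLD=935/8 → NEW=0, ERR=935/8
(0,2): OLD=23057/128 → NEW=255, ERR=-9583/128
(0,3): OLD=238071/2048 → NEW=0, ERR=238071/2048
(0,4): OLD=7368129/32768 → NEW=255, ERR=-987711/32768
(0,5): OLD=105807943/524288 → NEW=255, ERR=-27885497/524288
(1,0): OLD=13893/128 → NEW=0, ERR=13893/128
(1,1): OLD=163939/1024 → NEW=255, ERR=-97181/1024
(1,2): OLD=2529183/32768 → NEW=0, ERR=2529183/32768
(1,3): OLD=26576691/131072 → NEW=255, ERR=-6846669/131072
(1,4): OLD=1191349689/8388608 → NEW=255, ERR=-947745351/8388608
(1,5): OLD=19336247103/134217728 → NEW=255, ERR=-14889273537/134217728
(2,0): OLD=1230833/16384 → NEW=0, ERR=1230833/16384
(2,1): OLD=62634219/524288 → NEW=0, ERR=62634219/524288
(2,2): OLD=1490324609/8388608 → NEW=255, ERR=-648770431/8388608
(2,3): OLD=5803610041/67108864 → NEW=0, ERR=5803610041/67108864
Target (2,3): original=153, with diffused error = 5803610041/67108864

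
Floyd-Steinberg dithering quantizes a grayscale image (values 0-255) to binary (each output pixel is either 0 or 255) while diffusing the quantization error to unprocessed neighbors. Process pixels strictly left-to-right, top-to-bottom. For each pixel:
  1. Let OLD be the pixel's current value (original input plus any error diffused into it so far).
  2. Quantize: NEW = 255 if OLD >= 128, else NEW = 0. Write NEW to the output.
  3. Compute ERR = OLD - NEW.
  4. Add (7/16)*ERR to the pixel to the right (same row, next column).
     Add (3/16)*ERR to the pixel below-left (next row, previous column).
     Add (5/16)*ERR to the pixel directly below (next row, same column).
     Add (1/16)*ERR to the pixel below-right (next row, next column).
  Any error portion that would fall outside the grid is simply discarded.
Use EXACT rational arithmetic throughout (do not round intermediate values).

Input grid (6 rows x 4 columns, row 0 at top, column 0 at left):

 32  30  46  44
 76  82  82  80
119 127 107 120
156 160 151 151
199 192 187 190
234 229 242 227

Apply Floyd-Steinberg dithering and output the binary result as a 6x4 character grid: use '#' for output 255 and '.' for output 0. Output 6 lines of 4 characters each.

(0,0): OLD=32 → NEW=0, ERR=32
(0,1): OLD=44 → NEW=0, ERR=44
(0,2): OLD=261/4 → NEW=0, ERR=261/4
(0,3): OLD=4643/64 → NEW=0, ERR=4643/64
(1,0): OLD=377/4 → NEW=0, ERR=377/4
(1,1): OLD=4839/32 → NEW=255, ERR=-3321/32
(1,2): OLD=75099/1024 → NEW=0, ERR=75099/1024
(1,3): OLD=2274669/16384 → NEW=255, ERR=-1903251/16384
(2,0): OLD=66045/512 → NEW=255, ERR=-64515/512
(2,1): OLD=968007/16384 → NEW=0, ERR=968007/16384
(2,2): OLD=4177909/32768 → NEW=0, ERR=4177909/32768
(2,3): OLD=75530581/524288 → NEW=255, ERR=-58162859/524288
(3,0): OLD=33476085/262144 → NEW=0, ERR=33476085/262144
(3,1): OLD=1050099931/4194304 → NEW=255, ERR=-19447589/4194304
(3,2): OLD=11523068277/67108864 → NEW=255, ERR=-5589692043/67108864
(3,3): OLD=94339298995/1073741824 → NEW=0, ERR=94339298995/1073741824
(4,0): OLD=15974407969/67108864 → NEW=255, ERR=-1138352351/67108864
(4,1): OLD=94217479131/536870912 → NEW=255, ERR=-42684603429/536870912
(4,2): OLD=2445915040163/17179869184 → NEW=255, ERR=-1934951601757/17179869184
(4,3): OLD=44798323863653/274877906944 → NEW=255, ERR=-25295542407067/274877906944
(5,0): OLD=1836456790201/8589934592 → NEW=255, ERR=-353976530759/8589934592
(5,1): OLD=45065559703783/274877906944 → NEW=255, ERR=-25028306566937/274877906944
(5,2): OLD=39786989837575/274877906944 → NEW=255, ERR=-30306876433145/274877906944
(5,3): OLD=314385742662573/2199023255552 → NEW=255, ERR=-246365187503187/2199023255552
Row 0: ....
Row 1: .#.#
Row 2: #..#
Row 3: .##.
Row 4: ####
Row 5: ####

Answer: ....
.#.#
#..#
.##.
####
####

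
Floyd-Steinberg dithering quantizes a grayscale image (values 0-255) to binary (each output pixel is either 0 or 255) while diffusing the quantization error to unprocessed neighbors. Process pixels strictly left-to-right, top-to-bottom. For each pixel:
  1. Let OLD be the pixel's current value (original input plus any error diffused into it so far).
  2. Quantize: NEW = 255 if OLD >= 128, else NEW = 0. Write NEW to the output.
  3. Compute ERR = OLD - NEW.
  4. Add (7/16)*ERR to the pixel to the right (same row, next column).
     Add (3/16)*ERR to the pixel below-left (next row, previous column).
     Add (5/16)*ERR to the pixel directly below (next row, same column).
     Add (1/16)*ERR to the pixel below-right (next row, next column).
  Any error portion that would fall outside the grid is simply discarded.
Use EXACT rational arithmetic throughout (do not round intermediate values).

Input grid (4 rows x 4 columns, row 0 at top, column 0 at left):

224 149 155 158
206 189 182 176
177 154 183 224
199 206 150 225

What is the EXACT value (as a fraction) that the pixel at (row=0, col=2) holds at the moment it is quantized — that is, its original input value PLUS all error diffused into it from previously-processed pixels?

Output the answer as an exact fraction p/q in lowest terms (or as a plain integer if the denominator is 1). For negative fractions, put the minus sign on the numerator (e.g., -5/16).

Answer: 26289/256

Derivation:
(0,0): OLD=224 → NEW=255, ERR=-31
(0,1): OLD=2167/16 → NEW=255, ERR=-1913/16
(0,2): OLD=26289/256 → NEW=0, ERR=26289/256
Target (0,2): original=155, with diffused error = 26289/256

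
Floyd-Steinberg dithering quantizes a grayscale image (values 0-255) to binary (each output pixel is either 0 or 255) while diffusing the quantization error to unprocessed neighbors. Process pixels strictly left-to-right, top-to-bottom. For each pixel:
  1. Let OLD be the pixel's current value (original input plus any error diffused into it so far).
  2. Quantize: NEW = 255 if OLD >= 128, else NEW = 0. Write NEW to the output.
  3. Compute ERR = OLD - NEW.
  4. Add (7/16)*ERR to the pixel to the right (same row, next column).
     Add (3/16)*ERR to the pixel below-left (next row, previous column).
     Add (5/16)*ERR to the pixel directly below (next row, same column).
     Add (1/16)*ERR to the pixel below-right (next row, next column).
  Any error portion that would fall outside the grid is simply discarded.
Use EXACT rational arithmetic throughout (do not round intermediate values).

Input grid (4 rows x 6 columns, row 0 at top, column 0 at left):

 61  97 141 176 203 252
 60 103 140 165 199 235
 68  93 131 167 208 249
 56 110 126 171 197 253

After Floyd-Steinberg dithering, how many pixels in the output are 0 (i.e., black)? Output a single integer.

(0,0): OLD=61 → NEW=0, ERR=61
(0,1): OLD=1979/16 → NEW=0, ERR=1979/16
(0,2): OLD=49949/256 → NEW=255, ERR=-15331/256
(0,3): OLD=613579/4096 → NEW=255, ERR=-430901/4096
(0,4): OLD=10287501/65536 → NEW=255, ERR=-6424179/65536
(0,5): OLD=219271899/1048576 → NEW=255, ERR=-48114981/1048576
(1,0): OLD=26177/256 → NEW=0, ERR=26177/256
(1,1): OLD=366535/2048 → NEW=255, ERR=-155705/2048
(1,2): OLD=4982611/65536 → NEW=0, ERR=4982611/65536
(1,3): OLD=37555991/262144 → NEW=255, ERR=-29290729/262144
(1,4): OLD=1749935653/16777216 → NEW=0, ERR=1749935653/16777216
(1,5): OLD=69838093427/268435456 → NEW=255, ERR=1387052147/268435456
(2,0): OLD=2808189/32768 → NEW=0, ERR=2808189/32768
(2,1): OLD=133568559/1048576 → NEW=0, ERR=133568559/1048576
(2,2): OLD=3100194381/16777216 → NEW=255, ERR=-1177995699/16777216
(2,3): OLD=16867536677/134217728 → NEW=0, ERR=16867536677/134217728
(2,4): OLD=1243661013231/4294967296 → NEW=255, ERR=148444352751/4294967296
(2,5): OLD=18709207875449/68719476736 → NEW=255, ERR=1185741307769/68719476736
(3,0): OLD=1789540013/16777216 → NEW=0, ERR=1789540013/16777216
(3,1): OLD=25321985321/134217728 → NEW=255, ERR=-8903535319/134217728
(3,2): OLD=114418875019/1073741824 → NEW=0, ERR=114418875019/1073741824
(3,3): OLD=17797331050017/68719476736 → NEW=255, ERR=273864482337/68719476736
(3,4): OLD=121294896485121/549755813888 → NEW=255, ERR=-18892836056319/549755813888
(3,5): OLD=2159592211687279/8796093022208 → NEW=255, ERR=-83411508975761/8796093022208
Output grid:
  Row 0: ..####  (2 black, running=2)
  Row 1: .#.#.#  (3 black, running=5)
  Row 2: ..#.##  (3 black, running=8)
  Row 3: .#.###  (2 black, running=10)

Answer: 10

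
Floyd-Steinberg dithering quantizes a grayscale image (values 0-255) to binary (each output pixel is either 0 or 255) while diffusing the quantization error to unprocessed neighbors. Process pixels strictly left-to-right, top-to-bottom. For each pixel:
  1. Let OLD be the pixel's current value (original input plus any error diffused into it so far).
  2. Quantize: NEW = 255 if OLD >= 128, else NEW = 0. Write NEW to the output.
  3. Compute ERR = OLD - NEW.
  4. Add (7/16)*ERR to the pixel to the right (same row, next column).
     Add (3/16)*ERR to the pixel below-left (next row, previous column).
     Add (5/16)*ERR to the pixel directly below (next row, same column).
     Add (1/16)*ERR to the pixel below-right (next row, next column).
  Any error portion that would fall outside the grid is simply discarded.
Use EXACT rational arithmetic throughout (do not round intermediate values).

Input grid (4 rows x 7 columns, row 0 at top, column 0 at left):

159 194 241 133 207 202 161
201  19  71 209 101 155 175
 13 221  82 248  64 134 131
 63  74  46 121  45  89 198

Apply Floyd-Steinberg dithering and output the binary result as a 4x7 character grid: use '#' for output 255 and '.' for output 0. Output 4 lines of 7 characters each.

Answer: ###.###
#..#.#.
.#.#.#.
...#..#

Derivation:
(0,0): OLD=159 → NEW=255, ERR=-96
(0,1): OLD=152 → NEW=255, ERR=-103
(0,2): OLD=3135/16 → NEW=255, ERR=-945/16
(0,3): OLD=27433/256 → NEW=0, ERR=27433/256
(0,4): OLD=1039903/4096 → NEW=255, ERR=-4577/4096
(0,5): OLD=13206233/65536 → NEW=255, ERR=-3505447/65536
(0,6): OLD=144282607/1048576 → NEW=255, ERR=-123104273/1048576
(1,0): OLD=2427/16 → NEW=255, ERR=-1653/16
(1,1): OLD=-9659/128 → NEW=0, ERR=-9659/128
(1,2): OLD=135921/4096 → NEW=0, ERR=135921/4096
(1,3): OLD=4146865/16384 → NEW=255, ERR=-31055/16384
(1,4): OLD=101176983/1048576 → NEW=0, ERR=101176983/1048576
(1,5): OLD=1328893535/8388608 → NEW=255, ERR=-810201505/8388608
(1,6): OLD=12443823729/134217728 → NEW=0, ERR=12443823729/134217728
(2,0): OLD=-68473/2048 → NEW=0, ERR=-68473/2048
(2,1): OLD=11963989/65536 → NEW=255, ERR=-4747691/65536
(2,2): OLD=58305007/1048576 → NEW=0, ERR=58305007/1048576
(2,3): OLD=2448636871/8388608 → NEW=255, ERR=309541831/8388608
(2,4): OLD=6178651027/67108864 → NEW=0, ERR=6178651027/67108864
(2,5): OLD=359729927821/2147483648 → NEW=255, ERR=-187878402419/2147483648
(2,6): OLD=3974071222315/34359738368 → NEW=0, ERR=3974071222315/34359738368
(3,0): OLD=40861535/1048576 → NEW=0, ERR=40861535/1048576
(3,1): OLD=643793147/8388608 → NEW=0, ERR=643793147/8388608
(3,2): OLD=6666844421/67108864 → NEW=0, ERR=6666844421/67108864
(3,3): OLD=52809954605/268435456 → NEW=255, ERR=-15641086675/268435456
(3,4): OLD=1174479038559/34359738368 → NEW=0, ERR=1174479038559/34359738368
(3,5): OLD=28602515752597/274877906944 → NEW=0, ERR=28602515752597/274877906944
(3,6): OLD=1205945232849739/4398046511104 → NEW=255, ERR=84443372518219/4398046511104
Row 0: ###.###
Row 1: #..#.#.
Row 2: .#.#.#.
Row 3: ...#..#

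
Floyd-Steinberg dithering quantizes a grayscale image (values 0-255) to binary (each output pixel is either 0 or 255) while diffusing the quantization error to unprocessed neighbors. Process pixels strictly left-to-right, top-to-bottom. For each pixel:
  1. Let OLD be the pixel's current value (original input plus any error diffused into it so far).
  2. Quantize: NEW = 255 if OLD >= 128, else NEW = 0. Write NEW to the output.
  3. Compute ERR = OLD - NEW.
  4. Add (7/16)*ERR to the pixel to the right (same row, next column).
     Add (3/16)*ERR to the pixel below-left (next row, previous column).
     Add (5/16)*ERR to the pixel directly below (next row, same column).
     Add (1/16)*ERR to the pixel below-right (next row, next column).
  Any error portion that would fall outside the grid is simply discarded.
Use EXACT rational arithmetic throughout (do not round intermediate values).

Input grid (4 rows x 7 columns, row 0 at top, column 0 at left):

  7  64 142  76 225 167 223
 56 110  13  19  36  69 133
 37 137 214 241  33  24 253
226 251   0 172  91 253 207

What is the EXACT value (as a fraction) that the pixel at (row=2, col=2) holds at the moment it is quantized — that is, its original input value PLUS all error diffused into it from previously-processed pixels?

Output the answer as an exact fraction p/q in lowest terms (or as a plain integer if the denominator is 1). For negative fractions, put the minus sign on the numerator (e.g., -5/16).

Answer: 4073942759/16777216

Derivation:
(0,0): OLD=7 → NEW=0, ERR=7
(0,1): OLD=1073/16 → NEW=0, ERR=1073/16
(0,2): OLD=43863/256 → NEW=255, ERR=-21417/256
(0,3): OLD=161377/4096 → NEW=0, ERR=161377/4096
(0,4): OLD=15875239/65536 → NEW=255, ERR=-836441/65536
(0,5): OLD=169257105/1048576 → NEW=255, ERR=-98129775/1048576
(0,6): OLD=3054410743/16777216 → NEW=255, ERR=-1223779337/16777216
(1,0): OLD=18115/256 → NEW=0, ERR=18115/256
(1,1): OLD=300373/2048 → NEW=255, ERR=-221867/2048
(1,2): OLD=-3208711/65536 → NEW=0, ERR=-3208711/65536
(1,3): OLD=595013/262144 → NEW=0, ERR=595013/262144
(1,4): OLD=300648047/16777216 → NEW=0, ERR=300648047/16777216
(1,5): OLD=4445366943/134217728 → NEW=0, ERR=4445366943/134217728
(1,6): OLD=255221109105/2147483648 → NEW=0, ERR=255221109105/2147483648
(2,0): OLD=1271415/32768 → NEW=0, ERR=1271415/32768
(2,1): OLD=120967309/1048576 → NEW=0, ERR=120967309/1048576
(2,2): OLD=4073942759/16777216 → NEW=255, ERR=-204247321/16777216
Target (2,2): original=214, with diffused error = 4073942759/16777216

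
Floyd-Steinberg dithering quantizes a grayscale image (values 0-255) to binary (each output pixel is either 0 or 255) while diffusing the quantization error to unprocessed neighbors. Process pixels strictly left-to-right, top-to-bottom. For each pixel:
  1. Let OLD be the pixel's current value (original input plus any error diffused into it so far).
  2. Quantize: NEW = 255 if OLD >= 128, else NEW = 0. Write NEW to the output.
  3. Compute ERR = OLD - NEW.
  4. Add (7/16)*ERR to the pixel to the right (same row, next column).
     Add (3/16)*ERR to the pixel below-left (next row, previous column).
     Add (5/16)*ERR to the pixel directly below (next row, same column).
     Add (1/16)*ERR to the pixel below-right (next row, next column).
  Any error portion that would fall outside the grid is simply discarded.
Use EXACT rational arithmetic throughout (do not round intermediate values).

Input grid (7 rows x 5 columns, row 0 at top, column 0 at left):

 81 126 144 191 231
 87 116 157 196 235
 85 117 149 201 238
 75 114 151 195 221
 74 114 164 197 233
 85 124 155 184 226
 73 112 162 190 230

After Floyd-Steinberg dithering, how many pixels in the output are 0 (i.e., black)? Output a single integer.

Answer: 13

Derivation:
(0,0): OLD=81 → NEW=0, ERR=81
(0,1): OLD=2583/16 → NEW=255, ERR=-1497/16
(0,2): OLD=26385/256 → NEW=0, ERR=26385/256
(0,3): OLD=967031/4096 → NEW=255, ERR=-77449/4096
(0,4): OLD=14596673/65536 → NEW=255, ERR=-2115007/65536
(1,0): OLD=24261/256 → NEW=0, ERR=24261/256
(1,1): OLD=312547/2048 → NEW=255, ERR=-209693/2048
(1,2): OLD=8848671/65536 → NEW=255, ERR=-7863009/65536
(1,3): OLD=36173363/262144 → NEW=255, ERR=-30673357/262144
(1,4): OLD=723691065/4194304 → NEW=255, ERR=-345856455/4194304
(2,0): OLD=3126641/32768 → NEW=0, ERR=3126641/32768
(2,1): OLD=115527275/1048576 → NEW=0, ERR=115527275/1048576
(2,2): OLD=2204012289/16777216 → NEW=255, ERR=-2074177791/16777216
(2,3): OLD=23457600115/268435456 → NEW=0, ERR=23457600115/268435456
(2,4): OLD=1044321834085/4294967296 → NEW=255, ERR=-50894826395/4294967296
(3,0): OLD=2105135585/16777216 → NEW=0, ERR=2105135585/16777216
(3,1): OLD=24979039949/134217728 → NEW=255, ERR=-9246480691/134217728
(3,2): OLD=453102891487/4294967296 → NEW=0, ERR=453102891487/4294967296
(3,3): OLD=2220619027431/8589934592 → NEW=255, ERR=30185706471/8589934592
(3,4): OLD=30827003602339/137438953472 → NEW=255, ERR=-4219929533021/137438953472
(4,0): OLD=215379771279/2147483648 → NEW=0, ERR=215379771279/2147483648
(4,1): OLD=11268123619471/68719476736 → NEW=255, ERR=-6255342948209/68719476736
(4,2): OLD=168770996478273/1099511627776 → NEW=255, ERR=-111604468604607/1099511627776
(4,3): OLD=2718464254087311/17592186044416 → NEW=255, ERR=-1767543187238769/17592186044416
(4,4): OLD=50571932688630633/281474976710656 → NEW=255, ERR=-21204186372586647/281474976710656
(5,0): OLD=109153222920973/1099511627776 → NEW=0, ERR=109153222920973/1099511627776
(5,1): OLD=1110268615589351/8796093022208 → NEW=0, ERR=1110268615589351/8796093022208
(5,2): OLD=43340027163576223/281474976710656 → NEW=255, ERR=-28436091897641057/281474976710656
(5,3): OLD=99005732523260753/1125899906842624 → NEW=0, ERR=99005732523260753/1125899906842624
(5,4): OLD=4227087699370739499/18014398509481984 → NEW=255, ERR=-366583920547166421/18014398509481984
(6,0): OLD=17970771413545917/140737488355328 → NEW=0, ERR=17970771413545917/140737488355328
(6,1): OLD=876271885924280467/4503599627370496 → NEW=255, ERR=-272146019055196013/4503599627370496
(6,2): OLD=9249947070407545729/72057594037927936 → NEW=255, ERR=-9124739409264077951/72057594037927936
(6,3): OLD=175185097845533713099/1152921504606846976 → NEW=255, ERR=-118809885829212265781/1152921504606846976
(6,4): OLD=3395156951677436767565/18446744073709551616 → NEW=255, ERR=-1308762787118498894515/18446744073709551616
Output grid:
  Row 0: .#.##  (2 black, running=2)
  Row 1: .####  (1 black, running=3)
  Row 2: ..#.#  (3 black, running=6)
  Row 3: .#.##  (2 black, running=8)
  Row 4: .####  (1 black, running=9)
  Row 5: ..#.#  (3 black, running=12)
  Row 6: .####  (1 black, running=13)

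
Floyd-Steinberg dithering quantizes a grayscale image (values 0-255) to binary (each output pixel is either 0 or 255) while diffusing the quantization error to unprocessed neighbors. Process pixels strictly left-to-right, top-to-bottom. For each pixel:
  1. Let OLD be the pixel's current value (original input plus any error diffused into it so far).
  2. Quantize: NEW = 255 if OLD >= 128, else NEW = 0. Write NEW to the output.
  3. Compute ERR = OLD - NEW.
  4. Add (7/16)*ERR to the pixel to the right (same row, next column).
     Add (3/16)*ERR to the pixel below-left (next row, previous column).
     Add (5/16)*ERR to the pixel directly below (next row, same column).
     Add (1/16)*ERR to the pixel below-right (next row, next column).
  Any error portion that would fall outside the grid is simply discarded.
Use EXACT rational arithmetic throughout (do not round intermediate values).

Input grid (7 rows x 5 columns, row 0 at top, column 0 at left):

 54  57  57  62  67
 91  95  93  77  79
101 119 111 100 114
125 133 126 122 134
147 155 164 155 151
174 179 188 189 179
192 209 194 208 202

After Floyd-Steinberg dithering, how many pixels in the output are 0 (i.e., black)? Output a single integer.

Answer: 17

Derivation:
(0,0): OLD=54 → NEW=0, ERR=54
(0,1): OLD=645/8 → NEW=0, ERR=645/8
(0,2): OLD=11811/128 → NEW=0, ERR=11811/128
(0,3): OLD=209653/2048 → NEW=0, ERR=209653/2048
(0,4): OLD=3663027/32768 → NEW=0, ERR=3663027/32768
(1,0): OLD=15743/128 → NEW=0, ERR=15743/128
(1,1): OLD=199353/1024 → NEW=255, ERR=-61767/1024
(1,2): OLD=3921645/32768 → NEW=0, ERR=3921645/32768
(1,3): OLD=24651657/131072 → NEW=255, ERR=-8771703/131072
(1,4): OLD=190951419/2097152 → NEW=0, ERR=190951419/2097152
(2,0): OLD=2099203/16384 → NEW=255, ERR=-2078717/16384
(2,1): OLD=39200657/524288 → NEW=0, ERR=39200657/524288
(2,2): OLD=1382386547/8388608 → NEW=255, ERR=-756708493/8388608
(2,3): OLD=8613226537/134217728 → NEW=0, ERR=8613226537/134217728
(2,4): OLD=357227951839/2147483648 → NEW=255, ERR=-190380378401/2147483648
(3,0): OLD=833583251/8388608 → NEW=0, ERR=833583251/8388608
(3,1): OLD=11743832279/67108864 → NEW=255, ERR=-5368928041/67108864
(3,2): OLD=170756315437/2147483648 → NEW=0, ERR=170756315437/2147483648
(3,3): OLD=663922737813/4294967296 → NEW=255, ERR=-431293922667/4294967296
(3,4): OLD=4561171889129/68719476736 → NEW=0, ERR=4561171889129/68719476736
(4,0): OLD=175076594045/1073741824 → NEW=255, ERR=-98727571075/1073741824
(4,1): OLD=3810211223997/34359738368 → NEW=0, ERR=3810211223997/34359738368
(4,2): OLD=117391991979571/549755813888 → NEW=255, ERR=-22795740561869/549755813888
(4,3): OLD=1080977866093245/8796093022208 → NEW=0, ERR=1080977866093245/8796093022208
(4,4): OLD=30854065859727787/140737488355328 → NEW=255, ERR=-5033993670880853/140737488355328
(5,0): OLD=91291733916503/549755813888 → NEW=255, ERR=-48895998624937/549755813888
(5,1): OLD=709054910222213/4398046511104 → NEW=255, ERR=-412446950109307/4398046511104
(5,2): OLD=23079078935944813/140737488355328 → NEW=255, ERR=-12808980594663827/140737488355328
(5,3): OLD=100366959828710915/562949953421312 → NEW=255, ERR=-43185278293723645/562949953421312
(5,4): OLD=1278494428554922673/9007199254740992 → NEW=255, ERR=-1018341381404030287/9007199254740992
(6,0): OLD=10317618086786087/70368744177664 → NEW=255, ERR=-7626411678518233/70368744177664
(6,1): OLD=246920568111497097/2251799813685248 → NEW=0, ERR=246920568111497097/2251799813685248
(6,2): OLD=6963915972905734387/36028797018963968 → NEW=255, ERR=-2223427266930077453/36028797018963968
(6,3): OLD=75021360947527673777/576460752303423488 → NEW=255, ERR=-71976130889845315663/576460752303423488
(6,4): OLD=989197268193684799255/9223372036854775808 → NEW=0, ERR=989197268193684799255/9223372036854775808
Output grid:
  Row 0: .....  (5 black, running=5)
  Row 1: .#.#.  (3 black, running=8)
  Row 2: #.#.#  (2 black, running=10)
  Row 3: .#.#.  (3 black, running=13)
  Row 4: #.#.#  (2 black, running=15)
  Row 5: #####  (0 black, running=15)
  Row 6: #.##.  (2 black, running=17)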